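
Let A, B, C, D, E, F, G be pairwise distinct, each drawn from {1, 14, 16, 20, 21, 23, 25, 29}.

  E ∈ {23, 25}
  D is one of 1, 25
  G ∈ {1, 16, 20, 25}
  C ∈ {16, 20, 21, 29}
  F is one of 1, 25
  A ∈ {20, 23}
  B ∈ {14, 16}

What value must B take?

14

D and F share exactly the 2 values {1, 25}; by pigeonhole those values go to them, so strike 1, 25 from E, G.
E has just one choice, so E = 23. Strike 23 from A.
That leaves A = 20. So C, G can't be 20.
G must be 16 (only option left). Eliminate 16 elsewhere: B, C.
So B = 14.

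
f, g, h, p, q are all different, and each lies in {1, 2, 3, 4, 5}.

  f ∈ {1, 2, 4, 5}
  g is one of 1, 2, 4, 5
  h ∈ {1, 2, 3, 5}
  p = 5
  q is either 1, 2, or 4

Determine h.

3

p must be 5 (only option left). So f, g, h can't be 5.
Among the 4 still-open variables, 3 fits only h (and all 4 values in {1, 2, 3, 4} must be used), so h = 3.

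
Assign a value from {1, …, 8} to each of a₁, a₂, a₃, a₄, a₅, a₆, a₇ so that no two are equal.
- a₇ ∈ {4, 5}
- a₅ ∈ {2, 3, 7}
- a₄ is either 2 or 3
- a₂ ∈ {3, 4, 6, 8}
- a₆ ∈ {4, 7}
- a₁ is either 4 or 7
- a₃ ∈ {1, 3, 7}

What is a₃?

1

The 2 variables a₁ and a₆ are confined to {4, 7}, which locks those values in; drop them from a₂, a₃, a₅, a₇.
That leaves a₇ = 5.
a₄ and a₅ share exactly the 2 values {2, 3}; by pigeonhole those values go to them, so strike 2, 3 from a₂, a₃.
So a₃ = 1.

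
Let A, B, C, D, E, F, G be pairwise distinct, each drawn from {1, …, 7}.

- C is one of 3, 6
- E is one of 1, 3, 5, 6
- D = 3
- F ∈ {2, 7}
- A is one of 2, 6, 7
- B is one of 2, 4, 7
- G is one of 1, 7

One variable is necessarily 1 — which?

D must be 3 (only option left). Remove 3 from C, E.
C's domain is down to {6}, so C = 6. Remove 6 from A, E.
Among the 5 still-open variables, 4 fits only B (and all 5 values in {1, 2, 4, 5, 7} must be used), so B = 4.
Among the 4 still-open variables, 5 fits only E (and all 4 values in {1, 2, 5, 7} must be used), so E = 5.
The 3 still-open variables together cover exactly {1, 2, 7} — 3 values for 3 variables — and 1 appears only in G's list, so G = 1.

G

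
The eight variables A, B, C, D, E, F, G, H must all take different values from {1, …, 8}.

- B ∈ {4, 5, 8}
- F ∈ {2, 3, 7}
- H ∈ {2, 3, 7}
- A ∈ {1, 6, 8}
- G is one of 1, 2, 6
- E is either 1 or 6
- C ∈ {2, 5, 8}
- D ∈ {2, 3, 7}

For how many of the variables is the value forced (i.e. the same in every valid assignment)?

The 8 variables together cover exactly {1, 2, 3, 4, 5, 6, 7, 8} — 8 values for 8 variables — and 4 appears only in B's list, so B = 4.
The 7 still-open variables together cover exactly {1, 2, 3, 5, 6, 7, 8} — 7 values for 7 variables — and 5 appears only in C's list, so C = 5.
The 6 still-open variables draw from only 6 values {1, 2, 3, 6, 7, 8}, so each is used; only A can be 8, hence A = 8.
D, F, H share exactly the 3 values {2, 3, 7}; by pigeonhole those values go to them, so strike 2, 3, 7 from G.
Determined: A=8, B=4, C=5. The other variables each still have more than one consistent value. That makes 3.

3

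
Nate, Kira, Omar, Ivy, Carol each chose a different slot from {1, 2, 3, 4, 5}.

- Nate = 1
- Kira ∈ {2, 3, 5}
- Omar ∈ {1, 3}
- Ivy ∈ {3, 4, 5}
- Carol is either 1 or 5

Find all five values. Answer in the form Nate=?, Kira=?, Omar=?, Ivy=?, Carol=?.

Nate=1, Kira=2, Omar=3, Ivy=4, Carol=5

Nate must be 1 (only option left). Eliminate 1 elsewhere: Omar, Carol.
Omar must be 3 (only option left). So Kira, Ivy can't be 3.
Carol's domain is down to {5}, so Carol = 5. Eliminate 5 elsewhere: Kira, Ivy.
Kira must be 2 (only option left).
Ivy has just one choice, so Ivy = 4.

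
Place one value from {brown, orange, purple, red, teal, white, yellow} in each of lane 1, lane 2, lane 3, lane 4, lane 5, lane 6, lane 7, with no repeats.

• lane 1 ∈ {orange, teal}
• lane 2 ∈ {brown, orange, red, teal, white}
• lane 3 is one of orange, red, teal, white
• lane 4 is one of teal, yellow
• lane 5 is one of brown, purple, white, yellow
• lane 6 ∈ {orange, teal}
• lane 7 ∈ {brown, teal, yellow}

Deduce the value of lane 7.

brown

Among the 7 variables, purple fits only lane 5 (and all 7 values in {brown, orange, purple, red, teal, white, yellow} must be used), so lane 5 = purple.
lane 1 and lane 6 share exactly the 2 values {orange, teal}; by pigeonhole those values go to them, so strike orange, teal from lane 2, lane 3, lane 4, lane 7.
lane 4 must be yellow (only option left). So lane 7 can't be yellow.
So lane 7 = brown.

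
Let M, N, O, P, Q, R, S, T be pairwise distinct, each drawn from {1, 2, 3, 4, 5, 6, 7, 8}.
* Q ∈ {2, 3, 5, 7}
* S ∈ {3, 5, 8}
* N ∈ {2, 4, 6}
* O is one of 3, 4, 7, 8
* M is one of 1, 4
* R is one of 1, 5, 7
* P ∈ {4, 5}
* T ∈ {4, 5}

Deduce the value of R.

The 8 variables draw from only 8 values {1, 2, 3, 4, 5, 6, 7, 8}, so each is used; only N can be 6, hence N = 6.
The 7 still-open variables draw from only 7 values {1, 2, 3, 4, 5, 7, 8}, so each is used; only Q can be 2, hence Q = 2.
P and T share exactly the 2 values {4, 5}; by pigeonhole those values go to them, so strike 4, 5 from M, O, R, S.
That leaves M = 1. Remove 1 from R.
So R = 7.

7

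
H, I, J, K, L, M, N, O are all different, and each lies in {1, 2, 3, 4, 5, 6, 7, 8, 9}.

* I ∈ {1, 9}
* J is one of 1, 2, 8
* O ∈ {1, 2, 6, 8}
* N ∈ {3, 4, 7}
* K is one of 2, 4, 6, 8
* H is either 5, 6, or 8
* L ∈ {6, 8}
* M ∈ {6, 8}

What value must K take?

4

L and M between them cover only {6, 8} — a naked pair. Remove those values from H, J, K, O.
H has just one choice, so H = 5.
The 2 variables J and O are confined to {1, 2}, which locks those values in; drop them from I, K.
So K = 4.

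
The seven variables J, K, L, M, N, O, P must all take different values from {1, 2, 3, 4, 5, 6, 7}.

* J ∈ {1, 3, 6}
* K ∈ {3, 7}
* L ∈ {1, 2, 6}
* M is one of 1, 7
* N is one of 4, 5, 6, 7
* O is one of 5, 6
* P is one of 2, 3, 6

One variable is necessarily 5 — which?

O

Among the 7 variables, 4 fits only N (and all 7 values in {1, 2, 3, 4, 5, 6, 7} must be used), so N = 4.
Among the 6 still-open variables, 5 fits only O (and all 6 values in {1, 2, 3, 5, 6, 7} must be used), so O = 5.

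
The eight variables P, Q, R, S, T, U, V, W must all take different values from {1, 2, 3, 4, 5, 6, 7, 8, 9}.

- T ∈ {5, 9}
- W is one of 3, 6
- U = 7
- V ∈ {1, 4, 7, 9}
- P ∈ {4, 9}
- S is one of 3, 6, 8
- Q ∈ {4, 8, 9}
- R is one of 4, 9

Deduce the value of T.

5

U has just one choice, so U = 7. So V can't be 7.
The 7 still-open variables together cover exactly {1, 3, 4, 5, 6, 8, 9} — 7 values for 7 variables — and 1 appears only in V's list, so V = 1.
The 6 still-open variables draw from only 6 values {3, 4, 5, 6, 8, 9}, so each is used; only T can be 5, hence T = 5.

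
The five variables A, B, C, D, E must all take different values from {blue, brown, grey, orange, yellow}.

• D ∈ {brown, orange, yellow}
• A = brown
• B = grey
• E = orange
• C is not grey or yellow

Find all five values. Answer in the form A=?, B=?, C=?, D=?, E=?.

A=brown, B=grey, C=blue, D=yellow, E=orange

A must be brown (only option left). Remove brown from C, D.
B's domain is down to {grey}, so B = grey.
E has just one choice, so E = orange. Eliminate orange elsewhere: C, D.
That leaves C = blue.
D's domain is down to {yellow}, so D = yellow.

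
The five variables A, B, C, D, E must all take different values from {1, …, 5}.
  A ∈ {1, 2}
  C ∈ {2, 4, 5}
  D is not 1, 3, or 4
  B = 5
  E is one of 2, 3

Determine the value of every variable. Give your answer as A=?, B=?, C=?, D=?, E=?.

A=1, B=5, C=4, D=2, E=3

B's domain is down to {5}, so B = 5. So C, D can't be 5.
D's domain is down to {2}, so D = 2. Eliminate 2 elsewhere: A, C, E.
E's domain is down to {3}, so E = 3.
A must be 1 (only option left).
That leaves C = 4.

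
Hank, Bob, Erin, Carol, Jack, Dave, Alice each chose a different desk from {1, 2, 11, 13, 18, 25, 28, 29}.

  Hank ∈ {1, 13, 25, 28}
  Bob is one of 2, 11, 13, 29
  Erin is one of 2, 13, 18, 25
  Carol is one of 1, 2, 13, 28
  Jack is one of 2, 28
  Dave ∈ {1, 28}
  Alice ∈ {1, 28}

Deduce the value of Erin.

18

The 2 variables Dave and Alice are confined to {1, 28}, which locks those values in; drop them from Hank, Carol, Jack.
Jack's domain is down to {2}, so Jack = 2. So Bob, Erin, Carol can't be 2.
Carol must be 13 (only option left). Remove 13 from Hank, Bob, Erin.
Hank has just one choice, so Hank = 25. Remove 25 from Erin.
So Erin = 18.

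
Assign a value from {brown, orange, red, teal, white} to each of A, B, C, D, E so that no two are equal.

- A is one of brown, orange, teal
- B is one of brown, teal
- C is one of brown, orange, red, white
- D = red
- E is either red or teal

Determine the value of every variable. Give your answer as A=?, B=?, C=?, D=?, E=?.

A=orange, B=brown, C=white, D=red, E=teal

D must be red (only option left). Eliminate red elsewhere: C, E.
E has just one choice, so E = teal. Eliminate teal elsewhere: A, B.
B's domain is down to {brown}, so B = brown. Eliminate brown elsewhere: A, C.
That leaves A = orange. Eliminate orange elsewhere: C.
C must be white (only option left).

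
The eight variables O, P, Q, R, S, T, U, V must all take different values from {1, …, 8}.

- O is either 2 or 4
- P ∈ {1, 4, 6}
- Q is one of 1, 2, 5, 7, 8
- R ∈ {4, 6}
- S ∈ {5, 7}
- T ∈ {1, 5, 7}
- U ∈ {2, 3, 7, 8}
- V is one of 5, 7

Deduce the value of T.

1

Among the 8 variables, 3 fits only U (and all 8 values in {1, 2, 3, 4, 5, 6, 7, 8} must be used), so U = 3.
The 7 still-open variables together cover exactly {1, 2, 4, 5, 6, 7, 8} — 7 values for 7 variables — and 8 appears only in Q's list, so Q = 8.
The 6 still-open variables draw from only 6 values {1, 2, 4, 5, 6, 7}, so each is used; only O can be 2, hence O = 2.
S and V share exactly the 2 values {5, 7}; by pigeonhole those values go to them, so strike 5, 7 from T.
So T = 1.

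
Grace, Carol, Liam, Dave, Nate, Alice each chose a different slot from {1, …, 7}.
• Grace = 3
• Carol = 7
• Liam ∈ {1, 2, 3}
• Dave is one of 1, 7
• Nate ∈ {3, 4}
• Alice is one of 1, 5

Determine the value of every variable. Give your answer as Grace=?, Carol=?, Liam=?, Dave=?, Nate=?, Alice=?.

Grace must be 3 (only option left). Remove 3 from Liam, Nate.
Carol must be 7 (only option left). So Dave can't be 7.
Dave must be 1 (only option left). Remove 1 from Liam, Alice.
That leaves Nate = 4.
Alice's domain is down to {5}, so Alice = 5.
That leaves Liam = 2.

Grace=3, Carol=7, Liam=2, Dave=1, Nate=4, Alice=5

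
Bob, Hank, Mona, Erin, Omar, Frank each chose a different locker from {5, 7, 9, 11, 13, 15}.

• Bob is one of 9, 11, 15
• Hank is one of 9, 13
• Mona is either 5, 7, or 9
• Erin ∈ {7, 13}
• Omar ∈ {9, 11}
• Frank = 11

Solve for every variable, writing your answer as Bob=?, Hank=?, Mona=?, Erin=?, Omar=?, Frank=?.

Bob=15, Hank=13, Mona=5, Erin=7, Omar=9, Frank=11

Frank has just one choice, so Frank = 11. So Bob, Omar can't be 11.
Omar must be 9 (only option left). Eliminate 9 elsewhere: Bob, Hank, Mona.
Bob must be 15 (only option left).
Hank has just one choice, so Hank = 13. So Erin can't be 13.
Erin has just one choice, so Erin = 7. Eliminate 7 elsewhere: Mona.
Mona's domain is down to {5}, so Mona = 5.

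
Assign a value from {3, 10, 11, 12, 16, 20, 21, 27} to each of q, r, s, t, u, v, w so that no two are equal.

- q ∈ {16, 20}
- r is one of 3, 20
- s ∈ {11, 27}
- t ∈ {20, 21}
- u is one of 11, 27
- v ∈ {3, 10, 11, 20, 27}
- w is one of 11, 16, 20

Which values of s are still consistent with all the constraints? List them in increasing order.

11, 27

The 7 variables together cover exactly {3, 10, 11, 16, 20, 21, 27} — 7 values for 7 variables — and 10 appears only in v's list, so v = 10.
The 6 still-open variables together cover exactly {3, 11, 16, 20, 21, 27} — 6 values for 6 variables — and 3 appears only in r's list, so r = 3.
Among the 5 still-open variables, 21 fits only t (and all 5 values in {11, 16, 20, 21, 27} must be used), so t = 21.
s and u between them cover only {11, 27} — a naked pair. Remove those values from w.
No further eliminations apply; s can still be any of 11, 27.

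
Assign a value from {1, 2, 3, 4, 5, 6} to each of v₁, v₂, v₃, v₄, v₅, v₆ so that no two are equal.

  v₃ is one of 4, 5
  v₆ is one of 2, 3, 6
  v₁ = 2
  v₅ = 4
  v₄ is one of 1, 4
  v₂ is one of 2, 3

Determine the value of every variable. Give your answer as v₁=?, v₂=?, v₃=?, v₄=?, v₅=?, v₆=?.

v₁'s domain is down to {2}, so v₁ = 2. So v₂, v₆ can't be 2.
v₂ has just one choice, so v₂ = 3. So v₆ can't be 3.
v₅ has just one choice, so v₅ = 4. Eliminate 4 elsewhere: v₃, v₄.
That leaves v₆ = 6.
That leaves v₃ = 5.
v₄ has just one choice, so v₄ = 1.

v₁=2, v₂=3, v₃=5, v₄=1, v₅=4, v₆=6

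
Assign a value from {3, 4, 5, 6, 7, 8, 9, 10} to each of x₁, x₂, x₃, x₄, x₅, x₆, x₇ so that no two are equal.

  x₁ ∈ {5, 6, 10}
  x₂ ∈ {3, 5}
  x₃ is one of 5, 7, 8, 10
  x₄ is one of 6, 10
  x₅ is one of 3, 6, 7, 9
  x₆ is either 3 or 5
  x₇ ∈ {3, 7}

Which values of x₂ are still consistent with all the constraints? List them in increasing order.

Among the 7 variables, 8 fits only x₃ (and all 7 values in {3, 5, 6, 7, 8, 9, 10} must be used), so x₃ = 8.
The 6 still-open variables draw from only 6 values {3, 5, 6, 7, 9, 10}, so each is used; only x₅ can be 9, hence x₅ = 9.
Among the 5 still-open variables, 7 fits only x₇ (and all 5 values in {3, 5, 6, 7, 10} must be used), so x₇ = 7.
x₂ and x₆ share exactly the 2 values {3, 5}; by pigeonhole those values go to them, so strike 3, 5 from x₁.
No further eliminations apply; x₂ can still be any of 3, 5.

3, 5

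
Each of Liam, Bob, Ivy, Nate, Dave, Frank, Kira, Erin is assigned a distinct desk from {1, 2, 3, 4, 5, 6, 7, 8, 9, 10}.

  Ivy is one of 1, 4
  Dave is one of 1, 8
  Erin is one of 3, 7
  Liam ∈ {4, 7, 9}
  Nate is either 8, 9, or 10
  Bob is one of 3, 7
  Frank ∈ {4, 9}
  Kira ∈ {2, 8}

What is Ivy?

The 8 variables draw from only 8 values {1, 2, 3, 4, 7, 8, 9, 10}, so each is used; only Kira can be 2, hence Kira = 2.
The 7 still-open variables draw from only 7 values {1, 3, 4, 7, 8, 9, 10}, so each is used; only Nate can be 10, hence Nate = 10.
Among the 6 still-open variables, 8 fits only Dave (and all 6 values in {1, 3, 4, 7, 8, 9} must be used), so Dave = 8.
The 5 still-open variables draw from only 5 values {1, 3, 4, 7, 9}, so each is used; only Ivy can be 1, hence Ivy = 1.

1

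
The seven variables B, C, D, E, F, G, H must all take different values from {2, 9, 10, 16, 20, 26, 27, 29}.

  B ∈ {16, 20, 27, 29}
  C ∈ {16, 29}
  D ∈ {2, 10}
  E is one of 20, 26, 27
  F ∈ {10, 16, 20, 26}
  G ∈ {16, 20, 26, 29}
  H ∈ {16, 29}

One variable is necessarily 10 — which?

Among the 7 variables, 2 fits only D (and all 7 values in {2, 10, 16, 20, 26, 27, 29} must be used), so D = 2.
The 6 still-open variables draw from only 6 values {10, 16, 20, 26, 27, 29}, so each is used; only F can be 10, hence F = 10.

F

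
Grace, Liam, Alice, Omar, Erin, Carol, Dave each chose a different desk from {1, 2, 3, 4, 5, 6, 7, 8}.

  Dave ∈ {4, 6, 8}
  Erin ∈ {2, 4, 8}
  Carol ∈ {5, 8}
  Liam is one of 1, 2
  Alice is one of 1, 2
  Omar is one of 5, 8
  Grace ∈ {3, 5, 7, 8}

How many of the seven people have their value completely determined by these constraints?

2

The 2 variables Liam and Alice are confined to {1, 2}, which locks those values in; drop them from Erin.
Omar and Carol between them cover only {5, 8} — a naked pair. Remove those values from Grace, Erin, Dave.
Erin has just one choice, so Erin = 4. Eliminate 4 elsewhere: Dave.
Dave must be 6 (only option left).
Determined: Erin=4, Dave=6. The other people each still have more than one consistent value. That makes 2.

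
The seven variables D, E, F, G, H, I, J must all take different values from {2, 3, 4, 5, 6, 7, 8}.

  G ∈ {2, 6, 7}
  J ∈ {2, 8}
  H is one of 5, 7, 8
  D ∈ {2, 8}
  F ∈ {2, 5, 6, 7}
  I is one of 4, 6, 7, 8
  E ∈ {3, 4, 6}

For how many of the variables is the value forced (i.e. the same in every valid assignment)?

2

The 7 variables together cover exactly {2, 3, 4, 5, 6, 7, 8} — 7 values for 7 variables — and 3 appears only in E's list, so E = 3.
Among the 6 still-open variables, 4 fits only I (and all 6 values in {2, 4, 5, 6, 7, 8} must be used), so I = 4.
D and J between them cover only {2, 8} — a naked pair. Remove those values from F, G, H.
Determined: E=3, I=4. The other variables each still have more than one consistent value. That makes 2.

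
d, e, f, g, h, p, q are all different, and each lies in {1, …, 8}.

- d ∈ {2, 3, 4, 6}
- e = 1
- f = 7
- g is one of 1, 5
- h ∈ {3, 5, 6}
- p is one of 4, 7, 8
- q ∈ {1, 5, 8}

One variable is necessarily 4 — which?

p

e must be 1 (only option left). So g, q can't be 1.
f has just one choice, so f = 7. So p can't be 7.
That leaves g = 5. So h, q can't be 5.
That leaves q = 8. Strike 8 from p.
So 4 goes to p.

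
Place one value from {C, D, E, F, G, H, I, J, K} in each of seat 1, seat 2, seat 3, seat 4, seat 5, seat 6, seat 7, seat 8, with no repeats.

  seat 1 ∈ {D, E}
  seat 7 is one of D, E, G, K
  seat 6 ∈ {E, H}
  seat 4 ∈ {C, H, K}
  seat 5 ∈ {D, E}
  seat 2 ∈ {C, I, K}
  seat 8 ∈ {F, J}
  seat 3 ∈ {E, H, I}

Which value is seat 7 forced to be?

G

The 2 variables seat 1 and seat 5 are confined to {D, E}, which locks those values in; drop them from seat 3, seat 6, seat 7.
seat 6 has just one choice, so seat 6 = H. Remove H from seat 3, seat 4.
seat 3 has just one choice, so seat 3 = I. Remove I from seat 2.
The 2 variables seat 2 and seat 4 are confined to {C, K}, which locks those values in; drop them from seat 7.
So seat 7 = G.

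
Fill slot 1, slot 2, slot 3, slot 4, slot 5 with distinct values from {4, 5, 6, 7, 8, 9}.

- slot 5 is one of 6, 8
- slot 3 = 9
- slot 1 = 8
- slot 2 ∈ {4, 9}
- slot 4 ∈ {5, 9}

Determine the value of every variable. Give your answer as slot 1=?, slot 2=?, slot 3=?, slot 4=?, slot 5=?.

slot 1 must be 8 (only option left). Eliminate 8 elsewhere: slot 5.
slot 3 has just one choice, so slot 3 = 9. Eliminate 9 elsewhere: slot 2, slot 4.
slot 4 must be 5 (only option left).
That leaves slot 5 = 6.
slot 2 has just one choice, so slot 2 = 4.

slot 1=8, slot 2=4, slot 3=9, slot 4=5, slot 5=6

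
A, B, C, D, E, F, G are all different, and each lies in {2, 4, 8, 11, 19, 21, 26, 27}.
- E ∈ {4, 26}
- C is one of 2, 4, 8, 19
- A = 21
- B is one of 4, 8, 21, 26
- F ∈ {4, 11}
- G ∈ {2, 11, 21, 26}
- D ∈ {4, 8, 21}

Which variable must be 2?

G

A has just one choice, so A = 21. Remove 21 from B, D, G.
The 6 still-open variables together cover exactly {2, 4, 8, 11, 19, 26} — 6 values for 6 variables — and 19 appears only in C's list, so C = 19.
Among the 5 still-open variables, 2 fits only G (and all 5 values in {2, 4, 8, 11, 26} must be used), so G = 2.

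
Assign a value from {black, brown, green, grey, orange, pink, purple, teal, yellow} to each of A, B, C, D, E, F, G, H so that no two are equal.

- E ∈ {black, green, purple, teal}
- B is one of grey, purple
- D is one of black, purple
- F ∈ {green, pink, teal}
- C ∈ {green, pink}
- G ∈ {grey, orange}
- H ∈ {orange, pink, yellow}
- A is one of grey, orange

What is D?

black

The 8 variables together cover exactly {black, green, grey, orange, pink, purple, teal, yellow} — 8 values for 8 variables — and yellow appears only in H's list, so H = yellow.
A and G between them cover only {grey, orange} — a naked pair. Remove those values from B.
B has just one choice, so B = purple. Remove purple from D, E.
So D = black.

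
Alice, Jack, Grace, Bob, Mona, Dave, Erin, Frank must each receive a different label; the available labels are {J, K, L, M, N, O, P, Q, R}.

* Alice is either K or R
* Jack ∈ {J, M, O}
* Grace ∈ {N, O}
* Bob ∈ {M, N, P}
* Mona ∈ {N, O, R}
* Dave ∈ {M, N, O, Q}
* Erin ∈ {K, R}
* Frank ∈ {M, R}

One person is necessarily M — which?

The 8 variables together cover exactly {J, K, M, N, O, P, Q, R} — 8 values for 8 variables — and J appears only in Jack's list, so Jack = J.
The 7 still-open variables draw from only 7 values {K, M, N, O, P, Q, R}, so each is used; only Bob can be P, hence Bob = P.
The 6 still-open variables draw from only 6 values {K, M, N, O, Q, R}, so each is used; only Dave can be Q, hence Dave = Q.
The 5 still-open variables together cover exactly {K, M, N, O, R} — 5 values for 5 variables — and M appears only in Frank's list, so Frank = M.

Frank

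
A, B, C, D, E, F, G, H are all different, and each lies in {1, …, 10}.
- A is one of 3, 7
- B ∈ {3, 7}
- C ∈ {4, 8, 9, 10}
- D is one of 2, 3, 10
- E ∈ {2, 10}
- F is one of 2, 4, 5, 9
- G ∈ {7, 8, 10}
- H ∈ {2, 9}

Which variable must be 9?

H

The 8 variables draw from only 8 values {2, 3, 4, 5, 7, 8, 9, 10}, so each is used; only F can be 5, hence F = 5.
The 7 still-open variables draw from only 7 values {2, 3, 4, 7, 8, 9, 10}, so each is used; only C can be 4, hence C = 4.
The 6 still-open variables together cover exactly {2, 3, 7, 8, 9, 10} — 6 values for 6 variables — and 8 appears only in G's list, so G = 8.
The 5 still-open variables together cover exactly {2, 3, 7, 9, 10} — 5 values for 5 variables — and 9 appears only in H's list, so H = 9.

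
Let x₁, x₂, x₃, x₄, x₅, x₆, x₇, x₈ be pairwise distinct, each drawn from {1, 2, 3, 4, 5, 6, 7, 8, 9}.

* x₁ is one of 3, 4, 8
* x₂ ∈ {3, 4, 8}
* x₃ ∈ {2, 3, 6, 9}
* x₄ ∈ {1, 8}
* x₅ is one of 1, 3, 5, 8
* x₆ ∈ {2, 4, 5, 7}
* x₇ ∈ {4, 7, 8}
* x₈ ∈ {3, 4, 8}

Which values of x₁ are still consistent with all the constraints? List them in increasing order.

x₁, x₂, x₈ share exactly the 3 values {3, 4, 8}; by pigeonhole those values go to them, so strike 3, 4, 8 from x₃, x₄, x₅, x₆, x₇.
x₄ has just one choice, so x₄ = 1. Eliminate 1 elsewhere: x₅.
x₅'s domain is down to {5}, so x₅ = 5. Remove 5 from x₆.
x₇'s domain is down to {7}, so x₇ = 7. Strike 7 from x₆.
x₆ must be 2 (only option left). Strike 2 from x₃.
No further eliminations apply; x₁ can still be any of 3, 4, 8.

3, 4, 8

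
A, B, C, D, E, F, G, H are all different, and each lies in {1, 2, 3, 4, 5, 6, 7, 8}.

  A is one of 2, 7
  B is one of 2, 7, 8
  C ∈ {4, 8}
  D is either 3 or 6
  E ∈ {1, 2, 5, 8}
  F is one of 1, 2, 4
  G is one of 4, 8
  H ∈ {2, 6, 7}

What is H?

The 8 variables together cover exactly {1, 2, 3, 4, 5, 6, 7, 8} — 8 values for 8 variables — and 3 appears only in D's list, so D = 3.
Among the 7 still-open variables, 5 fits only E (and all 7 values in {1, 2, 4, 5, 6, 7, 8} must be used), so E = 5.
Among the 6 still-open variables, 1 fits only F (and all 6 values in {1, 2, 4, 6, 7, 8} must be used), so F = 1.
The 5 still-open variables draw from only 5 values {2, 4, 6, 7, 8}, so each is used; only H can be 6, hence H = 6.

6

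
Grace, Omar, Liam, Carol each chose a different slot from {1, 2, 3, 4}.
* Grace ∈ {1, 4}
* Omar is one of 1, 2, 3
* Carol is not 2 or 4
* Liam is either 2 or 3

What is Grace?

4

The 4 variables together cover exactly {1, 2, 3, 4} — 4 values for 4 variables — and 4 appears only in Grace's list, so Grace = 4.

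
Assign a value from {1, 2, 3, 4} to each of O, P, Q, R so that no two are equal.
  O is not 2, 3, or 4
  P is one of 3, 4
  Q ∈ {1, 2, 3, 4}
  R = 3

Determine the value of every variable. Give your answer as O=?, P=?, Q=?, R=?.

O has just one choice, so O = 1. Eliminate 1 elsewhere: Q.
R must be 3 (only option left). Remove 3 from P, Q.
P's domain is down to {4}, so P = 4. So Q can't be 4.
Q's domain is down to {2}, so Q = 2.

O=1, P=4, Q=2, R=3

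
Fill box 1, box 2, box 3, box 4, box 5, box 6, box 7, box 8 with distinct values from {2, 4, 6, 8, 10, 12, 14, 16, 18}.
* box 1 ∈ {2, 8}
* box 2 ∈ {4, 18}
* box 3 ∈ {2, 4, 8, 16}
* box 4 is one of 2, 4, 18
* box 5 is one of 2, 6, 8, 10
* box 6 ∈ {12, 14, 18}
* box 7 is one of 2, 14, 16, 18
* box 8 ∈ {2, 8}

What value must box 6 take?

The 2 variables box 1 and box 8 are confined to {2, 8}, which locks those values in; drop them from box 3, box 4, box 5, box 7.
The 2 variables box 2 and box 4 are confined to {4, 18}, which locks those values in; drop them from box 3, box 6, box 7.
That leaves box 3 = 16. Eliminate 16 elsewhere: box 7.
box 7's domain is down to {14}, so box 7 = 14. Eliminate 14 elsewhere: box 6.
So box 6 = 12.

12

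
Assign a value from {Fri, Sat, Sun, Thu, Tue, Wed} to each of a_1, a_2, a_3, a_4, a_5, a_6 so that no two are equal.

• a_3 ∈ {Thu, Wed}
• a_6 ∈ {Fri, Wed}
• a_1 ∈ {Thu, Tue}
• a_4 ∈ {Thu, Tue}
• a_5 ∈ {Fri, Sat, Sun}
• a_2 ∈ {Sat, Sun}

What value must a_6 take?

a_1 and a_4 between them cover only {Thu, Tue} — a naked pair. Remove those values from a_3.
a_3 has just one choice, so a_3 = Wed. So a_6 can't be Wed.
So a_6 = Fri.

Fri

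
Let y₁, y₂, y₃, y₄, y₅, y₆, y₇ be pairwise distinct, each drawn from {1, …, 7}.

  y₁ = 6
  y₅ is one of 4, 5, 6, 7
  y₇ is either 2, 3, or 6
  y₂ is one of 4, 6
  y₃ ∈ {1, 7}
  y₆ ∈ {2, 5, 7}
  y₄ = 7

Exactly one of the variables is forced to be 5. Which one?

y₅

y₁ must be 6 (only option left). So y₂, y₅, y₇ can't be 6.
y₂ has just one choice, so y₂ = 4. Eliminate 4 elsewhere: y₅.
y₄ must be 7 (only option left). So y₃, y₅, y₆ can't be 7.
So 5 goes to y₅.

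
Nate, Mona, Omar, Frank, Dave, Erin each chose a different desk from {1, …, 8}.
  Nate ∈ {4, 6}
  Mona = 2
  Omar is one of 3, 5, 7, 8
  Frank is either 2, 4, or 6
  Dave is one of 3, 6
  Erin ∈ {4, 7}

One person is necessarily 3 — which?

Mona must be 2 (only option left). Strike 2 from Frank.
Nate and Frank between them cover only {4, 6} — a naked pair. Remove those values from Dave, Erin.
So 3 goes to Dave.

Dave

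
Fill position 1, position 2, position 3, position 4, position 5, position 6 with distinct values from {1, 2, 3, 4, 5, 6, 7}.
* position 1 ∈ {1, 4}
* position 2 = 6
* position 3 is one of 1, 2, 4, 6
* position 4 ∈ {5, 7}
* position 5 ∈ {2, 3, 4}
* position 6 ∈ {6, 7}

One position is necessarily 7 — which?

position 6

position 2's domain is down to {6}, so position 2 = 6. So position 3, position 6 can't be 6.
So 7 goes to position 6.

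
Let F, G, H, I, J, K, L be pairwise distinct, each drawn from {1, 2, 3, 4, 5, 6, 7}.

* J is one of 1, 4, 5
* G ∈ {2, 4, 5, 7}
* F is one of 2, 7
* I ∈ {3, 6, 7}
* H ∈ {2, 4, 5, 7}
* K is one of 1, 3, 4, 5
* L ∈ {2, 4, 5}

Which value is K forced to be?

3

Among the 7 variables, 6 fits only I (and all 7 values in {1, 2, 3, 4, 5, 6, 7} must be used), so I = 6.
The 6 still-open variables draw from only 6 values {1, 2, 3, 4, 5, 7}, so each is used; only K can be 3, hence K = 3.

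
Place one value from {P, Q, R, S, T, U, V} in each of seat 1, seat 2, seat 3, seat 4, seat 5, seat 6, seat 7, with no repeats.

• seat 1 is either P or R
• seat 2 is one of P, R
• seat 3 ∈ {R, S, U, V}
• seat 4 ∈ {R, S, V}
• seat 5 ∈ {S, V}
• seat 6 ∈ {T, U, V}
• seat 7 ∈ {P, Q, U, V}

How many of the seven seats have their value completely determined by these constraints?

Among the 7 variables, Q fits only seat 7 (and all 7 values in {P, Q, R, S, T, U, V} must be used), so seat 7 = Q.
The 6 still-open variables together cover exactly {P, R, S, T, U, V} — 6 values for 6 variables — and T appears only in seat 6's list, so seat 6 = T.
The 5 still-open variables together cover exactly {P, R, S, U, V} — 5 values for 5 variables — and U appears only in seat 3's list, so seat 3 = U.
The 2 variables seat 1 and seat 2 are confined to {P, R}, which locks those values in; drop them from seat 4.
Determined: seat 3=U, seat 6=T, seat 7=Q. The other seats each still have more than one consistent value. That makes 3.

3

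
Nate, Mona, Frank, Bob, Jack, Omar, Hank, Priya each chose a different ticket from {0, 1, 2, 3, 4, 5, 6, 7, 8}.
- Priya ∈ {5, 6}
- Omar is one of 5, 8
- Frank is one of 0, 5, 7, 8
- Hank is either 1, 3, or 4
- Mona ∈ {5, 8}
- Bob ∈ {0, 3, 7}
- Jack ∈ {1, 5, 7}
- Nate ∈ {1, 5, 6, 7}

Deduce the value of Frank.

The 8 variables draw from only 8 values {0, 1, 3, 4, 5, 6, 7, 8}, so each is used; only Hank can be 4, hence Hank = 4.
The 7 still-open variables together cover exactly {0, 1, 3, 5, 6, 7, 8} — 7 values for 7 variables — and 3 appears only in Bob's list, so Bob = 3.
The 6 still-open variables draw from only 6 values {0, 1, 5, 6, 7, 8}, so each is used; only Frank can be 0, hence Frank = 0.

0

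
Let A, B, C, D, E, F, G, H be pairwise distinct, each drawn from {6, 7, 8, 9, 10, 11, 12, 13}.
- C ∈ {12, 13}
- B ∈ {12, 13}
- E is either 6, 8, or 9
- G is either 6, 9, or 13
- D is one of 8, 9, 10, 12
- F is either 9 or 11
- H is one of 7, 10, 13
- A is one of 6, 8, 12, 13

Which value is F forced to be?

The 8 variables draw from only 8 values {6, 7, 8, 9, 10, 11, 12, 13}, so each is used; only H can be 7, hence H = 7.
The 7 still-open variables draw from only 7 values {6, 8, 9, 10, 11, 12, 13}, so each is used; only D can be 10, hence D = 10.
Among the 6 still-open variables, 11 fits only F (and all 6 values in {6, 8, 9, 11, 12, 13} must be used), so F = 11.

11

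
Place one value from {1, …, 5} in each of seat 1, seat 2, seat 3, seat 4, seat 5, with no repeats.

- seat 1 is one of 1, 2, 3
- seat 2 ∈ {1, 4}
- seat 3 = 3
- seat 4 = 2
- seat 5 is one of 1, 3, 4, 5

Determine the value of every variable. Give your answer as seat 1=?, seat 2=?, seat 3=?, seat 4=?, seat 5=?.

seat 3 has just one choice, so seat 3 = 3. Remove 3 from seat 1, seat 5.
seat 4's domain is down to {2}, so seat 4 = 2. Eliminate 2 elsewhere: seat 1.
That leaves seat 1 = 1. So seat 2, seat 5 can't be 1.
seat 2 must be 4 (only option left). So seat 5 can't be 4.
seat 5's domain is down to {5}, so seat 5 = 5.

seat 1=1, seat 2=4, seat 3=3, seat 4=2, seat 5=5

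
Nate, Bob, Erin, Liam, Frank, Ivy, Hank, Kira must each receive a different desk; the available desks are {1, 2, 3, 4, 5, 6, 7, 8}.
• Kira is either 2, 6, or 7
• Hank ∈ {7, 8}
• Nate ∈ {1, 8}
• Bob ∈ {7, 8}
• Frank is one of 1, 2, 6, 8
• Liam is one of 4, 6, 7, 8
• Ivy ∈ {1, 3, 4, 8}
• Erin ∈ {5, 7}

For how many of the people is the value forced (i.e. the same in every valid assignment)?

4

Among the 8 variables, 3 fits only Ivy (and all 8 values in {1, 2, 3, 4, 5, 6, 7, 8} must be used), so Ivy = 3.
The 7 still-open variables draw from only 7 values {1, 2, 4, 5, 6, 7, 8}, so each is used; only Liam can be 4, hence Liam = 4.
The 6 still-open variables together cover exactly {1, 2, 5, 6, 7, 8} — 6 values for 6 variables — and 5 appears only in Erin's list, so Erin = 5.
Bob and Hank between them cover only {7, 8} — a naked pair. Remove those values from Nate, Frank, Kira.
Nate must be 1 (only option left). Strike 1 from Frank.
Determined: Nate=1, Erin=5, Liam=4, Ivy=3. The other people each still have more than one consistent value. That makes 4.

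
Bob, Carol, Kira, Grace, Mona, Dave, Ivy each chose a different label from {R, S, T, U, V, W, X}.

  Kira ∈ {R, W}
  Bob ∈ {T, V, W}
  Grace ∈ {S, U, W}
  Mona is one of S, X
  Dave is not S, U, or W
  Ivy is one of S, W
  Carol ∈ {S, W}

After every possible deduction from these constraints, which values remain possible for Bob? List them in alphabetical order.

T, V

The 7 variables together cover exactly {R, S, T, U, V, W, X} — 7 values for 7 variables — and U appears only in Grace's list, so Grace = U.
The 2 variables Carol and Ivy are confined to {S, W}, which locks those values in; drop them from Bob, Kira, Mona.
Kira has just one choice, so Kira = R. Eliminate R elsewhere: Dave.
Mona must be X (only option left). Strike X from Dave.
No further eliminations apply; Bob can still be any of T, V.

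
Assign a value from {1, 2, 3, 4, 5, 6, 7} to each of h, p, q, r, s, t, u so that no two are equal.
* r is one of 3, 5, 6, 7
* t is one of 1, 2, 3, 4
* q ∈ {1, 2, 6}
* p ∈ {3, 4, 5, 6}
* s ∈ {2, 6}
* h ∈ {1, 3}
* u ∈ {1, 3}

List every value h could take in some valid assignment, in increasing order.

The 7 variables draw from only 7 values {1, 2, 3, 4, 5, 6, 7}, so each is used; only r can be 7, hence r = 7.
The 6 still-open variables draw from only 6 values {1, 2, 3, 4, 5, 6}, so each is used; only p can be 5, hence p = 5.
The 5 still-open variables draw from only 5 values {1, 2, 3, 4, 6}, so each is used; only t can be 4, hence t = 4.
h and u share exactly the 2 values {1, 3}; by pigeonhole those values go to them, so strike 1, 3 from q.
No further eliminations apply; h can still be any of 1, 3.

1, 3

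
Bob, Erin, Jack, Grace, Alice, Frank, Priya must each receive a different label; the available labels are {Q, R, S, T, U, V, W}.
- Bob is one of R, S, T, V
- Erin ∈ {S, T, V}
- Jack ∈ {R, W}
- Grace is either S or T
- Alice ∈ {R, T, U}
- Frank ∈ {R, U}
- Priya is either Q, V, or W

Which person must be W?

The 7 variables draw from only 7 values {Q, R, S, T, U, V, W}, so each is used; only Priya can be Q, hence Priya = Q.
Among the 6 still-open variables, W fits only Jack (and all 6 values in {R, S, T, U, V, W} must be used), so Jack = W.

Jack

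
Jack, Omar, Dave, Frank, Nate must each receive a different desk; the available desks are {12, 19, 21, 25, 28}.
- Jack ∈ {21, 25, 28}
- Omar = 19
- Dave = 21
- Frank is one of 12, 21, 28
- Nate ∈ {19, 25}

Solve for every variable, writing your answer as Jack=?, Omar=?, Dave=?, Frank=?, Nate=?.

Jack=28, Omar=19, Dave=21, Frank=12, Nate=25

Omar must be 19 (only option left). Eliminate 19 elsewhere: Nate.
That leaves Dave = 21. So Jack, Frank can't be 21.
Nate has just one choice, so Nate = 25. Strike 25 from Jack.
Jack's domain is down to {28}, so Jack = 28. Strike 28 from Frank.
Frank must be 12 (only option left).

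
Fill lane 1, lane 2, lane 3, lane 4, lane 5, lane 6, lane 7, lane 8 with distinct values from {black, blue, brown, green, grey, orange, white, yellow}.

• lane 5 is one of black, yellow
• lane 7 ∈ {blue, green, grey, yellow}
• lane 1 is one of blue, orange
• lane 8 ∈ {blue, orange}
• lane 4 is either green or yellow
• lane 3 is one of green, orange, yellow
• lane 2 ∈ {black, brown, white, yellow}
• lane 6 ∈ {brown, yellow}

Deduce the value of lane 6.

brown

The 8 variables together cover exactly {black, blue, brown, green, grey, orange, white, yellow} — 8 values for 8 variables — and grey appears only in lane 7's list, so lane 7 = grey.
The 7 still-open variables together cover exactly {black, blue, brown, green, orange, white, yellow} — 7 values for 7 variables — and white appears only in lane 2's list, so lane 2 = white.
The 6 still-open variables draw from only 6 values {black, blue, brown, green, orange, yellow}, so each is used; only lane 5 can be black, hence lane 5 = black.
The 5 still-open variables together cover exactly {blue, brown, green, orange, yellow} — 5 values for 5 variables — and brown appears only in lane 6's list, so lane 6 = brown.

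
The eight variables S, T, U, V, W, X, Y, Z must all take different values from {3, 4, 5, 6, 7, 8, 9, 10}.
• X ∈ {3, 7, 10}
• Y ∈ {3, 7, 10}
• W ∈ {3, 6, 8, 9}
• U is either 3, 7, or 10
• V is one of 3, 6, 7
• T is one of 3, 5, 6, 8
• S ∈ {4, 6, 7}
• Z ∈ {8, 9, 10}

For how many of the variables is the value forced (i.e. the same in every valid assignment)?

The 8 variables draw from only 8 values {3, 4, 5, 6, 7, 8, 9, 10}, so each is used; only S can be 4, hence S = 4.
Among the 7 still-open variables, 5 fits only T (and all 7 values in {3, 5, 6, 7, 8, 9, 10} must be used), so T = 5.
U, X, Y between them cover only {3, 7, 10} — a naked triple. Remove those values from V, W, Z.
V must be 6 (only option left). Remove 6 from W.
Determined: S=4, T=5, V=6. The other variables each still have more than one consistent value. That makes 3.

3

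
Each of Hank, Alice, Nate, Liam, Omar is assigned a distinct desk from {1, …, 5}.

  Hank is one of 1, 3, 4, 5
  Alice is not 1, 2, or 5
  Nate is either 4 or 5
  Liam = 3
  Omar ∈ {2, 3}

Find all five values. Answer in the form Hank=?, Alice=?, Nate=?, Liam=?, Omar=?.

Hank=1, Alice=4, Nate=5, Liam=3, Omar=2

Liam must be 3 (only option left). Strike 3 from Hank, Alice, Omar.
Omar must be 2 (only option left).
Alice has just one choice, so Alice = 4. So Hank, Nate can't be 4.
That leaves Nate = 5. So Hank can't be 5.
Hank's domain is down to {1}, so Hank = 1.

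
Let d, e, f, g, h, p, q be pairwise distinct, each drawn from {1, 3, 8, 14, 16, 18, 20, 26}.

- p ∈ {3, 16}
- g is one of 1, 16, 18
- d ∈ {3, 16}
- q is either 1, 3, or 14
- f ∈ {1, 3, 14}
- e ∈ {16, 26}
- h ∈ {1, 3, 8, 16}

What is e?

26

The 7 variables together cover exactly {1, 3, 8, 14, 16, 18, 26} — 7 values for 7 variables — and 8 appears only in h's list, so h = 8.
The 6 still-open variables draw from only 6 values {1, 3, 14, 16, 18, 26}, so each is used; only g can be 18, hence g = 18.
The 5 still-open variables draw from only 5 values {1, 3, 14, 16, 26}, so each is used; only e can be 26, hence e = 26.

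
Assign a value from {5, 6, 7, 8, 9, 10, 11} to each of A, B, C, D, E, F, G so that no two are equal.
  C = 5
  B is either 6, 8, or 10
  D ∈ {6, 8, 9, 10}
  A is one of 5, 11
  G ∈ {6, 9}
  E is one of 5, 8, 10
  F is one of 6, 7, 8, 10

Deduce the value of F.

C must be 5 (only option left). Strike 5 from A, E.
A has just one choice, so A = 11.
Among the 5 still-open variables, 7 fits only F (and all 5 values in {6, 7, 8, 9, 10} must be used), so F = 7.

7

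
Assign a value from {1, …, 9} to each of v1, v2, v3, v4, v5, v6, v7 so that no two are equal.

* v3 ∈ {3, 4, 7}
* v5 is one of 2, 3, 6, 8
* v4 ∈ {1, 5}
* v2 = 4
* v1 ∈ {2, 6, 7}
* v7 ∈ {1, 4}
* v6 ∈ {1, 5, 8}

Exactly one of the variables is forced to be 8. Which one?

v6

v2 must be 4 (only option left). So v3, v7 can't be 4.
v7 must be 1 (only option left). Remove 1 from v4, v6.
v4 has just one choice, so v4 = 5. Remove 5 from v6.
So 8 goes to v6.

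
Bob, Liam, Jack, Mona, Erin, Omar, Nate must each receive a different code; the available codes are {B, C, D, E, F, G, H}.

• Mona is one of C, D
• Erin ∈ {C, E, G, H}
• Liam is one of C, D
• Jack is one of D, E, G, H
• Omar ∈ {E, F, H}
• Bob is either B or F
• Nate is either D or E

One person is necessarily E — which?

The 7 variables draw from only 7 values {B, C, D, E, F, G, H}, so each is used; only Bob can be B, hence Bob = B.
The 6 still-open variables draw from only 6 values {C, D, E, F, G, H}, so each is used; only Omar can be F, hence Omar = F.
Liam and Mona between them cover only {C, D} — a naked pair. Remove those values from Jack, Erin, Nate.
So E goes to Nate.

Nate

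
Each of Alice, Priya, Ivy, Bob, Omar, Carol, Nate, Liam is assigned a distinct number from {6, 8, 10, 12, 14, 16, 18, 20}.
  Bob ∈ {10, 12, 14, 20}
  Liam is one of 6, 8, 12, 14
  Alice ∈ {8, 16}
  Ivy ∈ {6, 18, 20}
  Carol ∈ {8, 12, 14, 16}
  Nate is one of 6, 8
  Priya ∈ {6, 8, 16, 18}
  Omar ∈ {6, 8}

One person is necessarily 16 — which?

Alice

The 8 variables together cover exactly {6, 8, 10, 12, 14, 16, 18, 20} — 8 values for 8 variables — and 10 appears only in Bob's list, so Bob = 10.
Among the 7 still-open variables, 20 fits only Ivy (and all 7 values in {6, 8, 12, 14, 16, 18, 20} must be used), so Ivy = 20.
The 6 still-open variables draw from only 6 values {6, 8, 12, 14, 16, 18}, so each is used; only Priya can be 18, hence Priya = 18.
Omar and Nate share exactly the 2 values {6, 8}; by pigeonhole those values go to them, so strike 6, 8 from Alice, Carol, Liam.
So 16 goes to Alice.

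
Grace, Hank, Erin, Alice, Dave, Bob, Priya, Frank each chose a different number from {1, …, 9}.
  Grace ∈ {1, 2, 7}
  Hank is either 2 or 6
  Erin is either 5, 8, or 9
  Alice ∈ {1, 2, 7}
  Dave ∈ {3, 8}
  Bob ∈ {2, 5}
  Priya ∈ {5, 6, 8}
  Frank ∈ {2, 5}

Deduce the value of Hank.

Among the 8 variables, 3 fits only Dave (and all 8 values in {1, 2, 3, 5, 6, 7, 8, 9} must be used), so Dave = 3.
The 7 still-open variables together cover exactly {1, 2, 5, 6, 7, 8, 9} — 7 values for 7 variables — and 9 appears only in Erin's list, so Erin = 9.
The 6 still-open variables together cover exactly {1, 2, 5, 6, 7, 8} — 6 values for 6 variables — and 8 appears only in Priya's list, so Priya = 8.
Among the 5 still-open variables, 6 fits only Hank (and all 5 values in {1, 2, 5, 6, 7} must be used), so Hank = 6.

6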